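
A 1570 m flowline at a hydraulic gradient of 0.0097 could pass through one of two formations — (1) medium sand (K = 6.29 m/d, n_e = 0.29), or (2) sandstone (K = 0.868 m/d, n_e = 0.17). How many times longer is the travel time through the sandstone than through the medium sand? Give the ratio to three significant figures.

4.25

Unit 1 (medium sand): v = 6.29×0.0097/0.29 = 0.2104 m/d, t = 1570/0.2104 = 7462 d
Unit 2 (sandstone): v = 0.868×0.0097/0.17 = 0.04953 m/d, t = 1570/0.04953 = 31700 d
t(sandstone) / t(medium sand) = 31700/7462 = 4.25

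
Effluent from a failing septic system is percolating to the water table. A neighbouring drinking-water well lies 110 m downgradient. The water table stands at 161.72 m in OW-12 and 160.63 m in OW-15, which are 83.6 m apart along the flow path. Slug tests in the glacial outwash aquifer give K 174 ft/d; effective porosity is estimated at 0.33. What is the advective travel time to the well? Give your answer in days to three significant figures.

52.5 days

Hydraulic gradient i = (161.72 − 160.63) / 83.6 = 1.09 / 83.6 = 0.01304
K = 174 ft/d × 0.3048 = 53.04 m/d
Darcy flux q = K·i = 53.04 × 0.01304 = 0.6915 m/d
v_s = q/n_e = 0.6915/0.33 = 2.095 m/d
t = L / v = 110 / 2.095 = 52.50 d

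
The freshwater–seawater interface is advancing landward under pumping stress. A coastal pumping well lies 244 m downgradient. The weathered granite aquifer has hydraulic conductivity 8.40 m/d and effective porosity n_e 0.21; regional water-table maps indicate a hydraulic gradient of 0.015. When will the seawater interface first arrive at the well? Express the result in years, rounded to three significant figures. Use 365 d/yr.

1.11 years

q = Ki = 8.40 × 0.015 = 0.1260 m/d
v = Ki/n = 8.40·0.015/0.21 = 0.6000 m/d
t = L / v = 244 / 0.6000 = 406.7 d
   = 406.7 / 365 = 1.11 yr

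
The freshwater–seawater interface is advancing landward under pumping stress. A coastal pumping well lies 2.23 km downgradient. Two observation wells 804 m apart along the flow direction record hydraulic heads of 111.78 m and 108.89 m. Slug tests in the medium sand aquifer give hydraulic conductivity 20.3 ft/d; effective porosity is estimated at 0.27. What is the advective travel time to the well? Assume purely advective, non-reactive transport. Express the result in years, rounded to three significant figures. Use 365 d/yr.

Hydraulic gradient i = (111.78 − 108.89) / 804 = 2.89 / 804 = 0.003595
K = 20.3 ft/d × 0.3048 = 6.187 m/d
q = Ki = 6.187 × 0.003595 = 0.02224 m/d
v_s = q/n_e = 0.02224/0.27 = 0.08237 m/d
L = 2.23 km = 2230 m
t = L / v = 2230 / 0.08237 = 27070 d
   = 27070 / 365 = 74.2 yr

74.2 years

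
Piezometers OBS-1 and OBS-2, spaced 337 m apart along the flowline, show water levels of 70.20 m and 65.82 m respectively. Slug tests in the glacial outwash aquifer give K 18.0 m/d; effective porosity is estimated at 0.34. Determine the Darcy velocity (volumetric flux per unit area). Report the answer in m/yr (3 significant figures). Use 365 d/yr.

85.4 m/yr

Hydraulic gradient i = (70.20 − 65.82) / 337 = 4.38 / 337 = 0.01300
Darcy flux q = K·i = 18.0 × 0.01300 = 0.2339 m/d
   = 0.2339 × 365 = 85.4 m/yr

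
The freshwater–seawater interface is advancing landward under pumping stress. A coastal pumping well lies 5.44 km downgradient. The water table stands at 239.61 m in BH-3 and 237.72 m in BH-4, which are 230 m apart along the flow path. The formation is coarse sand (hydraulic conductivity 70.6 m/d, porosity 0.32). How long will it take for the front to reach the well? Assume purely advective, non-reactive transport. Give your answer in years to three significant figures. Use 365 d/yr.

Hydraulic gradient i = (239.61 − 237.72) / 230 = 1.89 / 230 = 0.008217
Specific discharge q = 70.6 × 0.008217 = 0.5801 m/d
v_s = q/n_e = 0.5801/0.32 = 1.813 m/d
L = 5.44 km = 5440 m
t = L / v = 5440 / 1.813 = 3001 d
   = 3001 / 365 = 8.22 yr

8.22 years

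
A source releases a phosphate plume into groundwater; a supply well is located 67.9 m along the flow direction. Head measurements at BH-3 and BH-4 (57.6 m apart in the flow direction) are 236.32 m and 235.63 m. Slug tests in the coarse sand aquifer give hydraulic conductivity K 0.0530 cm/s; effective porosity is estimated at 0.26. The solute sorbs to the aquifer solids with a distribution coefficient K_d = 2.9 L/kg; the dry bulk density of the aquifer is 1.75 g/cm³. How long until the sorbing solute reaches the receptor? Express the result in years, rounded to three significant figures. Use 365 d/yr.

Hydraulic gradient i = (236.32 − 235.63) / 57.6 = 0.69 / 57.6 = 0.01198
K = 0.0530 cm/s × 864 = 45.79 m/d
q = Ki = 45.79 × 0.01198 = 0.5486 m/d
v = Ki/n = 45.79·0.01198/0.26 = 2.110 m/d
Retardation R = 1 + ρ_b·K_d/n = 1 + 1.75×2.9/0.26 = 20.52
Contaminant velocity v_c = v/R = 2.110/20.52 = 0.1028 m/d
t = L/v_c = 67.9/0.1028 = 660.4 d
   = 660.4/365 = 1.81 yr

1.81 years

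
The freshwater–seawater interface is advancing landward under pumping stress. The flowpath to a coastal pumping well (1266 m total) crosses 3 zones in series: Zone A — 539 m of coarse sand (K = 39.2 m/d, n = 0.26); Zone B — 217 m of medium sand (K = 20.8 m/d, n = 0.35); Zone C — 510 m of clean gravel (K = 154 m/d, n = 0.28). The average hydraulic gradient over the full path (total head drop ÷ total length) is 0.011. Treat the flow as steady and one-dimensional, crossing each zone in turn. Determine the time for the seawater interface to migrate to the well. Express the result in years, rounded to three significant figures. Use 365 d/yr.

For zones in series the flux q is common to all zones; the equivalent conductivity is the harmonic (thickness-weighted) mean, K_eq = L_total / Σ(L_j/K_j).
Σ(L/K) = 539/39.2 + 217/20.8 + 510/154 = 13.75 + 10.43 + 3.312 = 27.49 d
K_eq = L_total / Σ(L/K) = 1266 / 27.49 = 46.05 m/d
q = K_eq · i = 46.05 × 0.011 = 0.5065 m/d (same in every zone)
Zone A: v = q/n = 0.5065/0.26 = 1.948 m/d → t_A = 539/1.948 = 276.7 d
Zone B: v = q/n = 0.5065/0.35 = 1.447 m/d → t_B = 217/1.447 = 149.9 d
Zone C: v = q/n = 0.5065/0.28 = 1.809 m/d → t_C = 510/1.809 = 281.9 d
Total t = 276.7 + 149.9 + 281.9 = 708.6 d
   = 708.6 / 365 = 1.94 yr

1.94 years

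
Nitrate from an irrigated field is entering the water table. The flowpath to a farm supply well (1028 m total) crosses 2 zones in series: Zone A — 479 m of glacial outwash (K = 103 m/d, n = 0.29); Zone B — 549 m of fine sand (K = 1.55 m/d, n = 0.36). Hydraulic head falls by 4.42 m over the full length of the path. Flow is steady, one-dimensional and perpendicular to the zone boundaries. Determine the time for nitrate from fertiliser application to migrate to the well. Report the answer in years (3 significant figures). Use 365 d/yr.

Steady 1-D flow in series ⇒ the Darcy flux q is identical in every zone and the zone head losses add (resistances L/K in series).
Σ(L/K) = 479/103 + 549/1.55 = 4.650 + 354.2 = 358.8 d
q = ΔH / Σ(L/K) = 4.42 / 358.8 = 0.01232 m/d (same in every zone)
Zone A: v = q/n = 0.01232/0.29 = 0.04247 m/d → t_A = 479/0.04247 = 11280 d
Zone B: v = q/n = 0.01232/0.36 = 0.03421 m/d → t_B = 549/0.03421 = 16050 d
Total t = 11280 + 16050 = 27320 d
   = 27320 / 365 = 74.9 yr

74.9 years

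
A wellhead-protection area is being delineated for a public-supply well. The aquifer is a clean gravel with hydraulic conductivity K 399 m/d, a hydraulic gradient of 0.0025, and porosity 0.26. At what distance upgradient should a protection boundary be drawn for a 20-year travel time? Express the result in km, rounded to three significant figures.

Specific discharge q = 399 × 0.0025 = 0.9975 m/d
Average linear velocity = 0.9975 / 0.26 = 3.837 m/d
T = 20 yr × 365 = 7300 d
L = v × T = 3.837 × 7300 = 28010 m
   = 28.0 km

28.0 km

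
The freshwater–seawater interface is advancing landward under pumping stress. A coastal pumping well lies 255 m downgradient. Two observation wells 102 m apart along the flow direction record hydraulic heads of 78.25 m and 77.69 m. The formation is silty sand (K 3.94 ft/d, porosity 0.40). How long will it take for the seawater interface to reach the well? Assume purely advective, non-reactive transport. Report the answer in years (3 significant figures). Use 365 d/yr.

Hydraulic gradient i = (78.25 − 77.69) / 102 = 0.56 / 102 = 0.005490
K = 3.94 ft/d × 0.3048 = 1.201 m/d
q = Ki = 1.201 × 0.005490 = 0.006593 m/d
v_s = q/n_e = 0.006593/0.40 = 0.01648 m/d
t = L / v = 255 / 0.01648 = 15470 d
   = 15470 / 365 = 42.4 yr

42.4 years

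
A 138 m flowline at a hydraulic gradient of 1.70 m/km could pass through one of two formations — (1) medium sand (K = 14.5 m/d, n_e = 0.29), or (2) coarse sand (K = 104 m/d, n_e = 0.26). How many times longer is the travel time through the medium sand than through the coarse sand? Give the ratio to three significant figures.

8.00

Unit 1 (medium sand): v = 14.5×0.0017/0.29 = 0.08500 m/d, t = 138/0.08500 = 1624 d
Unit 2 (coarse sand): v = 104×0.0017/0.26 = 0.6800 m/d, t = 138/0.6800 = 202.9 d
t(medium sand) / t(coarse sand) = 1624/202.9 = 8.00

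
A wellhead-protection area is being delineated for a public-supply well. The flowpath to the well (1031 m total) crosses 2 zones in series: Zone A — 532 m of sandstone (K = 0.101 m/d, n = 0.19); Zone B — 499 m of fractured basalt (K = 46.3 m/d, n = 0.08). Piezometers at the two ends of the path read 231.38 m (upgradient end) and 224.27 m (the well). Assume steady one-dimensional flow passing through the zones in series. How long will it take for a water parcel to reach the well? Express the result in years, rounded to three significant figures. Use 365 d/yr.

287 years

Total head drop ΔH = 231.38 − 224.27 = 7.11 m
Continuity: the same q passes through each zone, so ΔH = q·Σ(L_j/K_j) — the zones act as resistances in series.
Σ(L/K) = 532/0.101 + 499/46.3 = 5267 + 10.78 = 5278 d
q = ΔH / Σ(L/K) = 7.11 / 5278 = 0.001347 m/d (same in every zone)
Zone A: v = q/n = 0.001347/0.19 = 0.007090 m/d → t_A = 532/0.007090 = 75040 d
Zone B: v = q/n = 0.001347/0.08 = 0.01684 m/d → t_B = 499/0.01684 = 29630 d
Total t = 75040 + 29630 = 104700 d
   = 104700 / 365 = 287 yr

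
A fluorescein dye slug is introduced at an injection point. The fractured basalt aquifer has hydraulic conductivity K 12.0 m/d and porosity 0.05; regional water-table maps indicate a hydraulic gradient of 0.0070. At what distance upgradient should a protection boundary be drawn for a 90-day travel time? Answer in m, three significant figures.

Darcy flux q = K·i = 12.0 × 0.0070 = 0.08400 m/d
v_s = q/n_e = 0.08400/0.05 = 1.680 m/d
L = v × T = 1.680 × 90 = 151.2 m

151 m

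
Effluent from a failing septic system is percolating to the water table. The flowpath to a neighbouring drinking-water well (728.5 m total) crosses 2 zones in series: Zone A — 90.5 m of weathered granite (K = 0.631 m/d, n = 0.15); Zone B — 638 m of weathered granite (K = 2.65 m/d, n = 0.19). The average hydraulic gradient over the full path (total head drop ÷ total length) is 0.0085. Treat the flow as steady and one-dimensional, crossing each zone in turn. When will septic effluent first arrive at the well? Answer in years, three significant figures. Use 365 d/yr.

For zones in series the flux q is common to all zones; the equivalent conductivity is the harmonic (thickness-weighted) mean, K_eq = L_total / Σ(L_j/K_j).
Σ(L/K) = 90.5/0.631 + 638/2.65 = 143.4 + 240.8 = 384.2 d
K_eq = L_total / Σ(L/K) = 728.5 / 384.2 = 1.896 m/d
q = K_eq · i = 1.896 × 0.0085 = 0.01612 m/d (same in every zone)
Zone A: v = q/n = 0.01612/0.15 = 0.1075 m/d → t_A = 90.5/0.1075 = 842.2 d
Zone B: v = q/n = 0.01612/0.19 = 0.08483 m/d → t_B = 638/0.08483 = 7521 d
Total t = 842.2 + 7521 = 8363 d
   = 8363 / 365 = 22.9 yr

22.9 years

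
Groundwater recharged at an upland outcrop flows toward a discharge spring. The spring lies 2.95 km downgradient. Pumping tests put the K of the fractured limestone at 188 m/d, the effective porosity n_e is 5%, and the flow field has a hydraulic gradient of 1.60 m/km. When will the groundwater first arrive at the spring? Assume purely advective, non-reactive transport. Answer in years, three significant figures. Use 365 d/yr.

1.34 years

Specific discharge q = 188 × 0.0016 = 0.3008 m/d
v_s = q/n_e = 0.3008/0.05 = 6.016 m/d
L = 2.95 km = 2950 m
t = L / v = 2950 / 6.016 = 490.4 d
   = 490.4 / 365 = 1.34 yr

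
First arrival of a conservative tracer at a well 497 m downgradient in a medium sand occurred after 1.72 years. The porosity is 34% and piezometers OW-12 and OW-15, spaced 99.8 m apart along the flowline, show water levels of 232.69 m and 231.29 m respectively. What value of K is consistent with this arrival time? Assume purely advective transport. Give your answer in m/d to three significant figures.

19.2 m/d

Hydraulic gradient i = (232.69 − 231.29) / 99.8 = 1.40 / 99.8 = 0.01403
t = 1.72 years = 627.8 d
v = L / t = 497 / 627.8 = 0.7917 m/d
K = v · n / i = 0.7917 × 0.34 / 0.01403 = 19.2 m/d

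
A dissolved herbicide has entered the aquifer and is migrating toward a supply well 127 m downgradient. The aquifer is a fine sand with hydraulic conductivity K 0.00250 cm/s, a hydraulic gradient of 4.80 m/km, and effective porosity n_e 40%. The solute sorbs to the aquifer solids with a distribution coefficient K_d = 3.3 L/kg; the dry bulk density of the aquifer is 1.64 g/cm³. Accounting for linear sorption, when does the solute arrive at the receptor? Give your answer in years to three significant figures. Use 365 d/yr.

195 years

K = 0.00250 cm/s × 864 = 2.160 m/d
Darcy flux q = K·i = 2.160 × 0.0048 = 0.01037 m/d
v_s = q/n_e = 0.01037/0.40 = 0.02592 m/d
Retardation R = 1 + ρ_b·K_d/n = 1 + 1.64×3.3/0.40 = 14.53
Contaminant velocity v_c = v/R = 0.02592/14.53 = 0.001784 m/d
t = L/v_c = 127/0.001784 = 71190 d
   = 71190/365 = 195 yr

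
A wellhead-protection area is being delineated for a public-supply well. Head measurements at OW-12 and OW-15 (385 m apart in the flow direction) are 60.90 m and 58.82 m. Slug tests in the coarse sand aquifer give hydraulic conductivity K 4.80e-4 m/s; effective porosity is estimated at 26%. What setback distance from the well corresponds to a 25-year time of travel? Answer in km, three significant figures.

Hydraulic gradient i = (60.90 − 58.82) / 385 = 2.08 / 385 = 0.005403
K = 4.80e-4 m/s × 86400 s/d = 41.47 m/d
q = Ki = 41.47 × 0.005403 = 0.2241 m/d
Average linear velocity = 0.2241 / 0.26 = 0.8618 m/d
T = 25 yr × 365 = 9125 d
L = v × T = 0.8618 × 9125 = 7864 m
   = 7.86 km

7.86 km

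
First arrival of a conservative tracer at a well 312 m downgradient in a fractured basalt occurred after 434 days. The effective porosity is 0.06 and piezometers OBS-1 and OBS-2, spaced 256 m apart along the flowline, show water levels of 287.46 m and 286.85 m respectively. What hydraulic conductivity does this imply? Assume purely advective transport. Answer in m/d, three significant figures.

Hydraulic gradient i = (287.46 − 286.85) / 256 = 0.61 / 256 = 0.002383
v = L / t = 312 / 434 = 0.7189 m/d
K = v · n / i = 0.7189 × 0.06 / 0.002383 = 18.1 m/d

18.1 m/d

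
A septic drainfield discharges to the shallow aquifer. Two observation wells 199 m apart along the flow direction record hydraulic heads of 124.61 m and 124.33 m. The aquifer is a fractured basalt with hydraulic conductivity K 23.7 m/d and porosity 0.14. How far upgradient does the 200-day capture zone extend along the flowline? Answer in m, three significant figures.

47.6 m

Hydraulic gradient i = (124.61 − 124.33) / 199 = 0.28 / 199 = 0.001407
Specific discharge q = 23.7 × 0.001407 = 0.03335 m/d
v = Ki/n = 23.7·0.001407/0.14 = 0.2382 m/d
L = v × T = 0.2382 × 200 = 47.64 m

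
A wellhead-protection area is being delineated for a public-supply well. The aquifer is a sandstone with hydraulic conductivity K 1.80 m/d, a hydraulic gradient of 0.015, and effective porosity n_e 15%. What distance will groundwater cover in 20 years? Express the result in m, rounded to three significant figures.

q = Ki = 1.80 × 0.015 = 0.02700 m/d
v_s = q/n_e = 0.02700/0.15 = 0.1800 m/d
T = 20 yr × 365 = 7300 d
L = v × T = 0.1800 × 7300 = 1314 m

1310 m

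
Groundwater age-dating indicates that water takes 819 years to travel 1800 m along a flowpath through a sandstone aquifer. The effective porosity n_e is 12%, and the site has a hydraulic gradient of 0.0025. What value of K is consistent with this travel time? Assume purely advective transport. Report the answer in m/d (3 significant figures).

0.289 m/d

t = 819 years = 298900 d
v = L / t = 1800 / 298900 = 0.006021 m/d
K = v · n / i = 0.006021 × 0.12 / 0.0025 = 0.289 m/d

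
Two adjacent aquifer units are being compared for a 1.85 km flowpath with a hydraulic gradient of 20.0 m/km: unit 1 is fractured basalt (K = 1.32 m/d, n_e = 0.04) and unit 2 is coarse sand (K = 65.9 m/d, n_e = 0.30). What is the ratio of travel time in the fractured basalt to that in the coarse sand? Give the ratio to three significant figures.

Unit 1 (fractured basalt): v = 1.32×0.020/0.04 = 0.6600 m/d, t = 1850/0.6600 = 2803 d
Unit 2 (coarse sand): v = 65.9×0.020/0.30 = 4.393 m/d, t = 1850/4.393 = 421.1 d
t(fractured basalt) / t(coarse sand) = 2803/421.1 = 6.66

6.66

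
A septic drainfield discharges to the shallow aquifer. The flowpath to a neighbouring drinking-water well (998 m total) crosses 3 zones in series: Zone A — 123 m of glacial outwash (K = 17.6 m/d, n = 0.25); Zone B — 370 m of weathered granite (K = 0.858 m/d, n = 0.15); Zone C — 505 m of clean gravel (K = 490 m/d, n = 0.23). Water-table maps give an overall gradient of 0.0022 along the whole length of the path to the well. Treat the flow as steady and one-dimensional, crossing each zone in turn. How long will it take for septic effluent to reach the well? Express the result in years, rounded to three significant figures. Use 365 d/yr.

111 years

Continuity: the same q passes through each zone, so ΔH = q·Σ(L_j/K_j) — the zones act as resistances in series.
Σ(L/K) = 123/17.6 + 370/0.858 + 505/490 = 6.989 + 431.2 + 1.031 = 439.3 d
K_eq = L_total / Σ(L/K) = 998 / 439.3 = 2.272 m/d
q = K_eq · i = 2.272 × 0.0022 = 0.004998 m/d (same in every zone)
Zone A: v = q/n = 0.004998/0.25 = 0.01999 m/d → t_A = 123/0.01999 = 6152 d
Zone B: v = q/n = 0.004998/0.15 = 0.03332 m/d → t_B = 370/0.03332 = 11100 d
Zone C: v = q/n = 0.004998/0.23 = 0.02173 m/d → t_C = 505/0.02173 = 23240 d
Total t = 6152 + 11100 + 23240 = 40490 d
   = 40490 / 365 = 111 yr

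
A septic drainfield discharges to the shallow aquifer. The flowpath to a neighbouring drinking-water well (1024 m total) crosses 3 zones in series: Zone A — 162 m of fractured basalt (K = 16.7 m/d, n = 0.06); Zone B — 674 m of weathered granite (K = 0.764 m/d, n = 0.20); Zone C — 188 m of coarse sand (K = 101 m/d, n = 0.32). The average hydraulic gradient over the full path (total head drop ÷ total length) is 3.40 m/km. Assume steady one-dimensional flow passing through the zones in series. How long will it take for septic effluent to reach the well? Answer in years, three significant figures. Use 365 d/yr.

Steady 1-D flow in series ⇒ the Darcy flux q is identical in every zone and the zone head losses add (resistances L/K in series).
Σ(L/K) = 162/16.7 + 674/0.764 + 188/101 = 9.701 + 882.2 + 1.861 = 893.8 d
K_eq = L_total / Σ(L/K) = 1024 / 893.8 = 1.146 m/d
q = K_eq · i = 1.146 × 0.0034 = 0.003895 m/d (same in every zone)
Zone A: v = q/n = 0.003895/0.06 = 0.06492 m/d → t_A = 162/0.06492 = 2495 d
Zone B: v = q/n = 0.003895/0.20 = 0.01948 m/d → t_B = 674/0.01948 = 34600 d
Zone C: v = q/n = 0.003895/0.32 = 0.01217 m/d → t_C = 188/0.01217 = 15440 d
Total t = 2495 + 34600 + 15440 = 52540 d
   = 52540 / 365 = 144 yr

144 years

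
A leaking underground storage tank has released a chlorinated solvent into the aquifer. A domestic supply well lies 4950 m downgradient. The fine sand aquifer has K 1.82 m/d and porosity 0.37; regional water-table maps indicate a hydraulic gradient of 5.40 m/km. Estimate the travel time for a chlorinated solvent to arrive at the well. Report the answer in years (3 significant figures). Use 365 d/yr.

Darcy flux q = K·i = 1.82 × 0.0054 = 0.009828 m/d
Seepage velocity v = q / n = 0.009828 / 0.37 = 0.02656 m/d
t = L / v = 4950 / 0.02656 = 186400 d
   = 186400 / 365 = 511 yr

511 years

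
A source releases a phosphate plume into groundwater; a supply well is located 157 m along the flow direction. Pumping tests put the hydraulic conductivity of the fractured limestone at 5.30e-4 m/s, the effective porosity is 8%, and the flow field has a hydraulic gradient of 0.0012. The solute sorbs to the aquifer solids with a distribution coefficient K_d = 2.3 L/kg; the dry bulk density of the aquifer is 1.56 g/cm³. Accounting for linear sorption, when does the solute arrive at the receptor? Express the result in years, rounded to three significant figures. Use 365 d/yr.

K = 5.30e-4 m/s × 86400 s/d = 45.79 m/d
Specific discharge q = 45.79 × 0.0012 = 0.05495 m/d
Average linear velocity = 0.05495 / 0.08 = 0.6869 m/d
Retardation R = 1 + ρ_b·K_d/n = 1 + 1.56×2.3/0.08 = 45.85
Contaminant velocity v_c = v/R = 0.6869/45.85 = 0.01498 m/d
t = L/v_c = 157/0.01498 = 10480 d
   = 10480/365 = 28.7 yr

28.7 years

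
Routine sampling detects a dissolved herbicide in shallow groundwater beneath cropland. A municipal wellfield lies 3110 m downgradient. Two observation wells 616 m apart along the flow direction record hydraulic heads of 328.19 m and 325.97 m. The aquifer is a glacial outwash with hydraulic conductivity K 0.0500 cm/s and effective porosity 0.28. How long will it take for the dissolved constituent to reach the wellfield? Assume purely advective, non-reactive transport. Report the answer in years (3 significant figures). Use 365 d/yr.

Hydraulic gradient i = (328.19 − 325.97) / 616 = 2.22 / 616 = 0.003604
K = 0.0500 cm/s × 864 = 43.20 m/d
q = Ki = 43.20 × 0.003604 = 0.1557 m/d
Seepage velocity v = q / n = 0.1557 / 0.28 = 0.5560 m/d
t = L / v = 3110 / 0.5560 = 5593 d
   = 5593 / 365 = 15.3 yr

15.3 years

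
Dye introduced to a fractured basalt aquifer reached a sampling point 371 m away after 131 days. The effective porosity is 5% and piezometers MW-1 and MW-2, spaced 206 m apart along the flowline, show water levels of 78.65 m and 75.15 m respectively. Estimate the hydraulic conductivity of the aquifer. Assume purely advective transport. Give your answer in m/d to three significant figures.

Hydraulic gradient i = (78.65 − 75.15) / 206 = 3.50 / 206 = 0.01699
v = L / t = 371 / 131 = 2.832 m/d
K = v · n / i = 2.832 × 0.05 / 0.01699 = 8.33 m/d

8.33 m/d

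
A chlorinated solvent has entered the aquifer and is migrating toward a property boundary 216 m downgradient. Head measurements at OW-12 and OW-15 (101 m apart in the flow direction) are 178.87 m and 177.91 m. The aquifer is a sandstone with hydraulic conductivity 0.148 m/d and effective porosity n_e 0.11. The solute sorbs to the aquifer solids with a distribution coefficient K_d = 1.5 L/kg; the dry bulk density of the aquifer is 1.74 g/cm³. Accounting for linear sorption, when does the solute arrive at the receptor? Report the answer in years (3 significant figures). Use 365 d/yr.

Hydraulic gradient i = (178.87 − 177.91) / 101 = 0.96 / 101 = 0.009505
Darcy flux q = K·i = 0.148 × 0.009505 = 0.001407 m/d
v_s = q/n_e = 0.001407/0.11 = 0.01279 m/d
Retardation R = 1 + ρ_b·K_d/n = 1 + 1.74×1.5/0.11 = 24.73
Contaminant velocity v_c = v/R = 0.01279/24.73 = 5.172e-4 m/d
t = L/v_c = 216/5.172e-4 = 417600 d
   = 417600/365 = 1140 yr

1140 years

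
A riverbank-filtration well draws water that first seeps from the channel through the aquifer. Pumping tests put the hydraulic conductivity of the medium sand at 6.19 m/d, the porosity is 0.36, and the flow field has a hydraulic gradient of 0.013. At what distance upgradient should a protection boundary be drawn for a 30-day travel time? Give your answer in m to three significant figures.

6.71 m

Darcy flux q = K·i = 6.19 × 0.013 = 0.08047 m/d
v_s = q/n_e = 0.08047/0.36 = 0.2235 m/d
L = v × T = 0.2235 × 30 = 6.706 m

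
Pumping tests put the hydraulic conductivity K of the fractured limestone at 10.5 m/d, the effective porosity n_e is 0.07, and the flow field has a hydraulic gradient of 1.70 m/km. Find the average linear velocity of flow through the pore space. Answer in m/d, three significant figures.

0.255 m/d

q = Ki = 10.5 × 0.0017 = 0.01785 m/d
v = Ki/n = 10.5·0.0017/0.07 = 0.2550 m/d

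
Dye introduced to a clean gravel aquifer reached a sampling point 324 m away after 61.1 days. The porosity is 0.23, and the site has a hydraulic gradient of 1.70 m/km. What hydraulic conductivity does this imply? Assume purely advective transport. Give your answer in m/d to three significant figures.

v = L / t = 324 / 61.1 = 5.303 m/d
K = v · n / i = 5.303 × 0.23 / 0.0017 = 717 m/d

717 m/d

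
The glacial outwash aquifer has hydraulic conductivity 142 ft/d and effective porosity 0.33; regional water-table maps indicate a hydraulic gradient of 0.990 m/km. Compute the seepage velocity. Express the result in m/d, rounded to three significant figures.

K = 142 ft/d × 0.3048 = 43.28 m/d
q = Ki = 43.28 × 9.9e-4 = 0.04285 m/d
Average linear velocity = 0.04285 / 0.33 = 0.1298 m/d

0.130 m/d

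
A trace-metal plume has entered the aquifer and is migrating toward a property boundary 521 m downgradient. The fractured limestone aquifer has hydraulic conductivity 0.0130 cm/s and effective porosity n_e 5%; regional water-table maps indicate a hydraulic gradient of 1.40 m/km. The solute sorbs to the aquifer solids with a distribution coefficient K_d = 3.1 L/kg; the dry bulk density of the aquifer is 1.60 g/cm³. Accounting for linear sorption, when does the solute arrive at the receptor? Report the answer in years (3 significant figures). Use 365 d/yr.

455 years

K = 0.0130 cm/s × 864 = 11.23 m/d
Darcy flux q = K·i = 11.23 × 0.0014 = 0.01572 m/d
Seepage velocity v = q / n = 0.01572 / 0.05 = 0.3145 m/d
Retardation R = 1 + ρ_b·K_d/n = 1 + 1.60×3.1/0.05 = 100.2
Contaminant velocity v_c = v/R = 0.3145/100.2 = 0.003139 m/d
t = L/v_c = 521/0.003139 = 166000 d
   = 166000/365 = 455 yr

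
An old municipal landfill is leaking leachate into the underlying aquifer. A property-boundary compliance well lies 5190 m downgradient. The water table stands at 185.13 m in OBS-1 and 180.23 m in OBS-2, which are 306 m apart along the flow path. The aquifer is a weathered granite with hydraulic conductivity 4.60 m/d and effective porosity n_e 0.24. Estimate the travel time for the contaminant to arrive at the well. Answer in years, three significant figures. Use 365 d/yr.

Hydraulic gradient i = (185.13 − 180.23) / 306 = 4.90 / 306 = 0.01601
q = Ki = 4.60 × 0.01601 = 0.07366 m/d
Average linear velocity = 0.07366 / 0.24 = 0.3069 m/d
t = L / v = 5190 / 0.3069 = 16910 d
   = 16910 / 365 = 46.3 yr

46.3 years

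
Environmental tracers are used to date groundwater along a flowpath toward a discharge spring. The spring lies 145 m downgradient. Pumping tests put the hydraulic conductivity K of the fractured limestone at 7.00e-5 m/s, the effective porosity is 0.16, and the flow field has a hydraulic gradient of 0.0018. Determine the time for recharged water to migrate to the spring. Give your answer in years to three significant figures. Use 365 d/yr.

K = 7.00e-5 m/s × 86400 s/d = 6.048 m/d
Darcy flux q = K·i = 6.048 × 0.0018 = 0.01089 m/d
v_s = q/n_e = 0.01089/0.16 = 0.06804 m/d
t = L / v = 145 / 0.06804 = 2131 d
   = 2131 / 365 = 5.84 yr

5.84 years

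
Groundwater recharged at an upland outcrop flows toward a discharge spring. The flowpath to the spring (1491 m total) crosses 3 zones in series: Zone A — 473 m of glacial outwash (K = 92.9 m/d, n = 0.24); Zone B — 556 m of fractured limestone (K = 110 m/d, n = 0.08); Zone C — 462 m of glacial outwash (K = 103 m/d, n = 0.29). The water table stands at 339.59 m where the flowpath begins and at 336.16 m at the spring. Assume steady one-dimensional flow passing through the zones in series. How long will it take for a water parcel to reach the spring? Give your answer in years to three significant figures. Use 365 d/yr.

3.41 years

Total head drop ΔH = 339.59 − 336.16 = 3.43 m
Steady 1-D flow in series ⇒ the Darcy flux q is identical in every zone and the zone head losses add (resistances L/K in series).
Σ(L/K) = 473/92.9 + 556/110 + 462/103 = 5.091 + 5.055 + 4.485 = 14.63 d
q = ΔH / Σ(L/K) = 3.43 / 14.63 = 0.2344 m/d (same in every zone)
Zone A: v = q/n = 0.2344/0.24 = 0.9768 m/d → t_A = 473/0.9768 = 484.2 d
Zone B: v = q/n = 0.2344/0.08 = 2.930 m/d → t_B = 556/2.930 = 189.7 d
Zone C: v = q/n = 0.2344/0.29 = 0.8084 m/d → t_C = 462/0.8084 = 571.5 d
Total t = 484.2 + 189.7 + 571.5 = 1246 d
   = 1246 / 365 = 3.41 yr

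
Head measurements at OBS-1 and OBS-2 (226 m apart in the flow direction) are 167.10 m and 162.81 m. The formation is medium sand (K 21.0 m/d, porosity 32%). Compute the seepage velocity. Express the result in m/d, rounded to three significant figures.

Hydraulic gradient i = (167.10 − 162.81) / 226 = 4.29 / 226 = 0.01898
Specific discharge q = 21.0 × 0.01898 = 0.3986 m/d
v_s = q/n_e = 0.3986/0.32 = 1.246 m/d

1.25 m/d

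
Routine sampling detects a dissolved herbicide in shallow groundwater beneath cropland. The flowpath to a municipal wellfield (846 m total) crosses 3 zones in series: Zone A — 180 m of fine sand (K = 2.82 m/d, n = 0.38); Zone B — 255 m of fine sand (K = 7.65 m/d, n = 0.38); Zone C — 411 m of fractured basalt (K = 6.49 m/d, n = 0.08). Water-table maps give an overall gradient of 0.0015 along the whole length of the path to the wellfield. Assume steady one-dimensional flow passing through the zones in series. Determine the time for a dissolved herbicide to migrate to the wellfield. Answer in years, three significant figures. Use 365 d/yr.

Continuity: the same q passes through each zone, so ΔH = q·Σ(L_j/K_j) — the zones act as resistances in series.
Σ(L/K) = 180/2.82 + 255/7.65 + 411/6.49 = 63.83 + 33.33 + 63.33 = 160.5 d
K_eq = L_total / Σ(L/K) = 846 / 160.5 = 5.271 m/d
q = K_eq · i = 5.271 × 0.0015 = 0.007907 m/d (same in every zone)
Zone A: v = q/n = 0.007907/0.38 = 0.02081 m/d → t_A = 180/0.02081 = 8651 d
Zone B: v = q/n = 0.007907/0.38 = 0.02081 m/d → t_B = 255/0.02081 = 12260 d
Zone C: v = q/n = 0.007907/0.08 = 0.09884 m/d → t_C = 411/0.09884 = 4158 d
Total t = 8651 + 12260 + 4158 = 25060 d
   = 25060 / 365 = 68.7 yr

68.7 years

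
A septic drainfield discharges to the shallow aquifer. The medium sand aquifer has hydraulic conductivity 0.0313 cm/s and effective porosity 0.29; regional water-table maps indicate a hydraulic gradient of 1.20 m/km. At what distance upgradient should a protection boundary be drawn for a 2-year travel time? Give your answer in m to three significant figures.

81.7 m

K = 0.0313 cm/s × 864 = 27.04 m/d
q = Ki = 27.04 × 0.0012 = 0.03245 m/d
Seepage velocity v = q / n = 0.03245 / 0.29 = 0.1119 m/d
T = 2 yr × 365 = 730 d
L = v × T = 0.1119 × 730 = 81.69 m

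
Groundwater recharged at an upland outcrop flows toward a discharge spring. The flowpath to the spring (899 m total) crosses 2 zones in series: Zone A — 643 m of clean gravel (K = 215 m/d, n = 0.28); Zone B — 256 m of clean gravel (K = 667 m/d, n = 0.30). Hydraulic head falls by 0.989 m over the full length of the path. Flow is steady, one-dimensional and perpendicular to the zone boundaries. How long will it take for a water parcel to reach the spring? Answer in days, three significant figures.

876 days

Continuity: the same q passes through each zone, so ΔH = q·Σ(L_j/K_j) — the zones act as resistances in series.
Σ(L/K) = 643/215 + 256/667 = 2.991 + 0.3838 = 3.375 d
q = ΔH / Σ(L/K) = 0.989 / 3.375 = 0.2931 m/d (same in every zone)
Zone A: v = q/n = 0.2931/0.28 = 1.047 m/d → t_A = 643/1.047 = 614.3 d
Zone B: v = q/n = 0.2931/0.30 = 0.9769 m/d → t_B = 256/0.9769 = 262.0 d
Total t = 614.3 + 262.0 = 876.3 d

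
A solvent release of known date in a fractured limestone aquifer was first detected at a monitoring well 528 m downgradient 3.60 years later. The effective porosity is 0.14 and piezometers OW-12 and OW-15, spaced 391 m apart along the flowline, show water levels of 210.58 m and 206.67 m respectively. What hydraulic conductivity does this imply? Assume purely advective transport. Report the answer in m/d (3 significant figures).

Hydraulic gradient i = (210.58 − 206.67) / 391 = 3.91 / 391 = 0.01000
t = 3.60 years = 1314 d
v = L / t = 528 / 1314 = 0.4018 m/d
K = v · n / i = 0.4018 × 0.14 / 0.01000 = 5.63 m/d

5.63 m/d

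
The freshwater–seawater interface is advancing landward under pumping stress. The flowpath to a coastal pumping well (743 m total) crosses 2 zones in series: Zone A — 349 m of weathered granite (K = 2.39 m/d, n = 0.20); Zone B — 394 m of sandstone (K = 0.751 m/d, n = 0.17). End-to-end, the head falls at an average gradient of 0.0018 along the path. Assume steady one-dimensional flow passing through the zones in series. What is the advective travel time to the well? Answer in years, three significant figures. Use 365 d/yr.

For zones in series the flux q is common to all zones; the equivalent conductivity is the harmonic (thickness-weighted) mean, K_eq = L_total / Σ(L_j/K_j).
Σ(L/K) = 349/2.39 + 394/0.751 = 146.0 + 524.6 = 670.7 d
K_eq = L_total / Σ(L/K) = 743 / 670.7 = 1.108 m/d
q = K_eq · i = 1.108 × 0.0018 = 0.001994 m/d (same in every zone)
Zone A: v = q/n = 0.001994/0.20 = 0.009971 m/d → t_A = 349/0.009971 = 35000 d
Zone B: v = q/n = 0.001994/0.17 = 0.01173 m/d → t_B = 394/0.01173 = 33590 d
Total t = 35000 + 33590 = 68590 d
   = 68590 / 365 = 188 yr

188 years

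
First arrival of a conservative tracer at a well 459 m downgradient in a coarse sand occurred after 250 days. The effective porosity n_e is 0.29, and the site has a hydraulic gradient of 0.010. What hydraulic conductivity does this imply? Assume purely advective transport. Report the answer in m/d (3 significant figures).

v = L / t = 459 / 250 = 1.836 m/d
K = v · n / i = 1.836 × 0.29 / 0.010 = 53.2 m/d

53.2 m/d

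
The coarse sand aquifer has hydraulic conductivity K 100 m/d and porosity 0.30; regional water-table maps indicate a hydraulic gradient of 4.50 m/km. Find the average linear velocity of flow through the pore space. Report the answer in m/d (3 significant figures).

q = Ki = 100 × 0.0045 = 0.4500 m/d
Average linear velocity = 0.4500 / 0.30 = 1.500 m/d

1.50 m/d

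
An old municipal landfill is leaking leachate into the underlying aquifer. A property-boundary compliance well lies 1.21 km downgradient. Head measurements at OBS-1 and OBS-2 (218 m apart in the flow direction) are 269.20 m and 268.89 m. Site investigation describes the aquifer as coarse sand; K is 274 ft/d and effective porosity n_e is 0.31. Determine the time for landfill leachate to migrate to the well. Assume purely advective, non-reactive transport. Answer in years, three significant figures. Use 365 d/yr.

Hydraulic gradient i = (269.20 − 268.89) / 218 = 0.31 / 218 = 0.001422
K = 274 ft/d × 0.3048 = 83.52 m/d
q = Ki = 83.52 × 0.001422 = 0.1188 m/d
Average linear velocity = 0.1188 / 0.31 = 0.3831 m/d
L = 1.21 km = 1210 m
t = L / v = 1210 / 0.3831 = 3158 d
   = 3158 / 365 = 8.65 yr

8.65 years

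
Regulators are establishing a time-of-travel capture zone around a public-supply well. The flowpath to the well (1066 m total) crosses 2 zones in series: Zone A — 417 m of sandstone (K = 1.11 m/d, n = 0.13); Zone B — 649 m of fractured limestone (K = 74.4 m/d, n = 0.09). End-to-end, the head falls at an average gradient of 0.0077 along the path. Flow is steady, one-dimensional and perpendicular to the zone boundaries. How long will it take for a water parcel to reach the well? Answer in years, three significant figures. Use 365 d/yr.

For zones in series the flux q is common to all zones; the equivalent conductivity is the harmonic (thickness-weighted) mean, K_eq = L_total / Σ(L_j/K_j).
Σ(L/K) = 417/1.11 + 649/74.4 = 375.7 + 8.723 = 384.4 d
K_eq = L_total / Σ(L/K) = 1066 / 384.4 = 2.773 m/d
q = K_eq · i = 2.773 × 0.0077 = 0.02135 m/d (same in every zone)
Zone A: v = q/n = 0.02135/0.13 = 0.1643 m/d → t_A = 417/0.1643 = 2539 d
Zone B: v = q/n = 0.02135/0.09 = 0.2373 m/d → t_B = 649/0.2373 = 2735 d
Total t = 2539 + 2735 = 5274 d
   = 5274 / 365 = 14.4 yr

14.4 years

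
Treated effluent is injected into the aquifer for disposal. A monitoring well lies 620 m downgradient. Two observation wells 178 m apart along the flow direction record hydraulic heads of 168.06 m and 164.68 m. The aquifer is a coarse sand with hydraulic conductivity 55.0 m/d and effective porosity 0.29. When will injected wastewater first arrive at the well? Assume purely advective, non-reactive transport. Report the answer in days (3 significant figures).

172 days

Hydraulic gradient i = (168.06 − 164.68) / 178 = 3.38 / 178 = 0.01899
Darcy flux q = K·i = 55.0 × 0.01899 = 1.044 m/d
Average linear velocity = 1.044 / 0.29 = 3.601 m/d
t = L / v = 620 / 3.601 = 172.2 d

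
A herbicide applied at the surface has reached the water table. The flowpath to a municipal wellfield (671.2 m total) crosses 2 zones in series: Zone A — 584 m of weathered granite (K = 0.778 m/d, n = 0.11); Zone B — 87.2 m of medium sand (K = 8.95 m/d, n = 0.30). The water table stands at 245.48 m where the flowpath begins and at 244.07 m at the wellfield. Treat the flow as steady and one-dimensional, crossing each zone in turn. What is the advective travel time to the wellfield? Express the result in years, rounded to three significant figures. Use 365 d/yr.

134 years

Total head drop ΔH = 245.48 − 244.07 = 1.41 m
Steady 1-D flow in series ⇒ the Darcy flux q is identical in every zone and the zone head losses add (resistances L/K in series).
Σ(L/K) = 584/0.778 + 87.2/8.95 = 750.6 + 9.743 = 760.4 d
q = ΔH / Σ(L/K) = 1.41 / 760.4 = 0.001854 m/d (same in every zone)
Zone A: v = q/n = 0.001854/0.11 = 0.01686 m/d → t_A = 584/0.01686 = 34640 d
Zone B: v = q/n = 0.001854/0.30 = 0.006181 m/d → t_B = 87.2/0.006181 = 14110 d
Total t = 34640 + 14110 = 48750 d
   = 48750 / 365 = 134 yr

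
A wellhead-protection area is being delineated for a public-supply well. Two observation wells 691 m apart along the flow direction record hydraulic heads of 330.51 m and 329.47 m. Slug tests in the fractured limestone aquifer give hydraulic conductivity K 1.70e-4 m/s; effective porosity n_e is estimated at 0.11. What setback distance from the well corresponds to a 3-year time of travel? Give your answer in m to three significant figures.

Hydraulic gradient i = (330.51 − 329.47) / 691 = 1.04 / 691 = 0.001505
K = 1.70e-4 m/s × 86400 s/d = 14.69 m/d
Darcy flux q = K·i = 14.69 × 0.001505 = 0.02211 m/d
v_s = q/n_e = 0.02211/0.11 = 0.2010 m/d
T = 3 yr × 365 = 1095 d
L = v × T = 0.2010 × 1095 = 220.1 m

220 m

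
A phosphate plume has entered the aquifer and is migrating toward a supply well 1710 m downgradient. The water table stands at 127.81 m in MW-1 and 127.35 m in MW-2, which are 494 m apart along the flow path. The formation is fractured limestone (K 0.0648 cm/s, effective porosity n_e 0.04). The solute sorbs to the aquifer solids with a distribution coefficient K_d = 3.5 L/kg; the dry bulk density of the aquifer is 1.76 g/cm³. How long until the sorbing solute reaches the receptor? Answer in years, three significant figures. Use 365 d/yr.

557 years

Hydraulic gradient i = (127.81 − 127.35) / 494 = 0.46 / 494 = 9.312e-4
K = 0.0648 cm/s × 864 = 55.99 m/d
Specific discharge q = 55.99 × 9.312e-4 = 0.05213 m/d
v = Ki/n = 55.99·9.312e-4/0.04 = 1.303 m/d
Retardation R = 1 + ρ_b·K_d/n = 1 + 1.76×3.5/0.04 = 155.0
Contaminant velocity v_c = v/R = 1.303/155.0 = 0.008409 m/d
t = L/v_c = 1710/0.008409 = 203400 d
   = 203400/365 = 557 yr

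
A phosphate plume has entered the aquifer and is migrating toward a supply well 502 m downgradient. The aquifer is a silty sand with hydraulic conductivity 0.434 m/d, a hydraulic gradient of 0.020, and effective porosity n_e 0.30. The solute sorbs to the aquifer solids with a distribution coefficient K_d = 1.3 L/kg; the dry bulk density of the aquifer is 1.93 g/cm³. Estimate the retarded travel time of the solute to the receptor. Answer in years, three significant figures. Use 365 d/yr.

445 years

Darcy flux q = K·i = 0.434 × 0.020 = 0.008680 m/d
v = Ki/n = 0.434·0.020/0.30 = 0.02893 m/d
Retardation R = 1 + ρ_b·K_d/n = 1 + 1.93×1.3/0.30 = 9.363
Contaminant velocity v_c = v/R = 0.02893/9.363 = 0.003090 m/d
t = L/v_c = 502/0.003090 = 162500 d
   = 162500/365 = 445 yr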